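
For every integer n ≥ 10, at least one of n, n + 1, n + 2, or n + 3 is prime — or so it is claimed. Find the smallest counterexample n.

Check each integer n ≥ 10 in order until n, n + 1, n + 2, n + 3 are all composite.
For n = 10, 11, 12, 13, …, 21, 22, 23 the conclusion holds.
n = 24: 24 = 2 × 12; 25 = 5 × 5; 26 = 2 × 13; 27 = 3 × 9 — all composite.
Hence n = 24 is a counterexample.

n = 24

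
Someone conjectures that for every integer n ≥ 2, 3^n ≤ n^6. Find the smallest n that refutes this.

n = 15

A counterexample is any integer n ≥ 2 such that 3^n > n^6; we check each in order.
The first 13 eligible values, up to n = 14, all satisfy the conclusion.
n = 15: 3^n = 14348907 and n^6 = 11390625, so 14348907 > 11390625.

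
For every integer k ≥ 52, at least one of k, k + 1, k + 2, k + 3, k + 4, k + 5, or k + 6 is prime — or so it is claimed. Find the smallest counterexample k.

We need the least integer k ≥ 52 for which k, k + 1, k + 2, k + 3, k + 4, k + 5, k + 6 are all composite.
The first 38 eligible values, up to k = 89, all satisfy the conclusion.
k = 90: 90 = 2 × 45; 91 = 7 × 13; 92 = 2 × 46; 93 = 3 × 31; 94 = 2 × 47; 95 = 5 × 19; 96 = 2 × 48 — all composite.

k = 90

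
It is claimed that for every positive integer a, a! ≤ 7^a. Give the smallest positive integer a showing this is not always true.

We need the least positive integer a for which a! > 7^a.
For a = 1, 2, 3, 4, …, 14, 15, 16 the conclusion holds.
a = 17: a! = 355687428096000 and 7^a = 232630513987207, so 355687428096000 > 232630513987207.
Hence a = 17 is a counterexample.

a = 17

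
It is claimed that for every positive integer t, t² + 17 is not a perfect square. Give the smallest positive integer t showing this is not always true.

We need the least positive integer t for which t² + 17 is a perfect square.
t = 1: 1² + 17 = 18, not a perfect square.
t = 2: 2² + 17 = 21, not a perfect square.
t = 3: 3² + 17 = 26, not a perfect square.
t = 4: 4² + 17 = 33, not a perfect square.
t = 5: 5² + 17 = 42, not a perfect square.
t = 6: 6² + 17 = 53, not a perfect square.
t = 7: 7² + 17 = 66, not a perfect square.
t = 8: 8² + 17 = 81 = 9², a perfect square.

t = 8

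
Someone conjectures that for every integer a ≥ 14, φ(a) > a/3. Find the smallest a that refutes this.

Check each integer a ≥ 14 in order until the claim fails.
For a = 14, 15, 16, 17 the conclusion holds.
a = 18: φ(18) = 6 and 18/3 = 6, so φ(18) ≤ 18/3.

a = 18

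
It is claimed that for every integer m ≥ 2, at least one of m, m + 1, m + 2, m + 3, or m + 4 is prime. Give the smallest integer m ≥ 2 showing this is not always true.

A counterexample is any integer m ≥ 2 such that m, m + 1, m + 2, m + 3, m + 4 are all composite; we check each in order.
For m = 2, 3, 4, 5, …, 21, 22, 23 the conclusion holds.
m = 24: 24 = 2 × 12; 25 = 5 × 5; 26 = 2 × 13; 27 = 3 × 9; 28 = 2 × 14 — all composite.

m = 24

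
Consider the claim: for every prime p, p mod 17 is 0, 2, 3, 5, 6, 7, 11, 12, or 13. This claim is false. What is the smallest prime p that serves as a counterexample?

Check each prime p in order until the claim fails.
For p = 2, 3, 5, 7, 11, 13, 17, 19, 23, 29 the conclusion holds.
p = 31: 31 mod 17 = 14 — not in {0, 2, 3, 5, 6, 7, 11, 12, 13}.
Hence p = 31 is a counterexample.

p = 31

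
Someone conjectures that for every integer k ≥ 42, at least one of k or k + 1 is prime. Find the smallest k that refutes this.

For k = 42, 43 the conclusion holds.
k = 44: 44 = 2 × 22; 45 = 3 × 15 — both composite.

k = 44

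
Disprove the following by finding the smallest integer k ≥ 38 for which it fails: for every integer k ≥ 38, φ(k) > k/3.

k = 42

We need the least integer k ≥ 38 for which the claim fails.
The first 4 eligible values, up to k = 41, all satisfy the conclusion.
k = 42: φ(42) = 12 and 42/3 = 14, so φ(42) ≤ 42/3.
So k = 42 is the smallest counterexample.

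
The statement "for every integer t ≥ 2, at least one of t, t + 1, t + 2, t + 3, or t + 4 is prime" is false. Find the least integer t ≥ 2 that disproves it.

We need the least integer t ≥ 2 for which t, t + 1, t + 2, t + 3, t + 4 are all composite.
The first 22 eligible values, up to t = 23, all satisfy the conclusion.
t = 24: 24 = 2 × 12; 25 = 5 × 5; 26 = 2 × 13; 27 = 3 × 9; 28 = 2 × 14 — all composite.

t = 24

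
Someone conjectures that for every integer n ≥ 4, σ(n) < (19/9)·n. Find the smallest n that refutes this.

n = 12

We need the least integer n ≥ 4 for which the claim fails.
For n = 4, 5, 6, 7, 8, 9, 10, 11 the conclusion holds.
n = 12: σ(12) = 28; 28 ≥ 76/3.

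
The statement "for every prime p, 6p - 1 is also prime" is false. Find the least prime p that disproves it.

p = 11

Check each prime p in order until 6p - 1 is not prime.
The first 4 eligible values, up to p = 7, all satisfy the conclusion.
p = 11: 6p - 1 = 65 = 5 × 13, not prime.
So p = 11 is the smallest counterexample.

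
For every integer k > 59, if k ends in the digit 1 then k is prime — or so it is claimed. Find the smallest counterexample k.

k = 81

Check each integer k > 59 in order until k ends in the digit 1 but k is not prime.
k = 61: 61 ends in 1 and is prime.
k = 71: 71 ends in 1 and is prime.
k = 81: 81 ends in 1; 81 = 3 × 27, composite.
Thus k = 81 disproves the claim, and no smaller k works.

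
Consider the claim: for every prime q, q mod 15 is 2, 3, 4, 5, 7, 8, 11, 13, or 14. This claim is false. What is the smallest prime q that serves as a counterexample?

q = 31

We need the least prime q for which the claim fails.
The first 10 eligible values, up to q = 29, all satisfy the conclusion.
q = 31: 31 mod 15 = 1 — not in {2, 3, 4, 5, 7, 8, 11, 13, 14}.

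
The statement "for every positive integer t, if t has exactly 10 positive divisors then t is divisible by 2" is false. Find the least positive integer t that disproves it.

A counterexample is any positive integer t such that t has exactly 10 positive divisors but t is not divisible by 2; we check each in order.
For t = 48, 80, 112, 162, 176, 208, 272, 304, 368 the conclusion holds.
t = 405: τ(405) = 10; 405 mod 2 = 1.
Hence t = 405 is a counterexample.

t = 405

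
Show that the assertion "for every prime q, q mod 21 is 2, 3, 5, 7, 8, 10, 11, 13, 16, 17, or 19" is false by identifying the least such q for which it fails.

A counterexample is any prime q such that the claim fails; we check each in order.
The first 12 eligible values, up to q = 37, all satisfy the conclusion.
q = 41: 41 mod 21 = 20 — not in {2, 3, 5, 7, 8, 10, 11, 13, 16, 17, 19}.

q = 41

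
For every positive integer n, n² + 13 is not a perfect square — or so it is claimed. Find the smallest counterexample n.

We need the least positive integer n for which n² + 13 is a perfect square.
The first 5 eligible values, up to n = 5, all satisfy the conclusion.
n = 6: 6² + 13 = 49 = 7², a perfect square.
Thus n = 6 disproves the claim, and no smaller n works.

n = 6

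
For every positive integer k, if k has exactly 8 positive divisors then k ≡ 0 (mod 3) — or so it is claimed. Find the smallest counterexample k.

k = 24: τ(24) = 8; 24 ≡ 0 (mod 3).
k = 30: τ(30) = 8; 30 ≡ 0 (mod 3).
k = 40: τ(40) = 8; 40 ≡ 1 (mod 3).

k = 40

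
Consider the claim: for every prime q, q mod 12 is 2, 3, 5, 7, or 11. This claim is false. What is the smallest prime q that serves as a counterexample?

The first 5 eligible values, up to q = 11, all satisfy the conclusion.
q = 13: 13 mod 12 = 1 — not in {2, 3, 5, 7, 11}.
Thus q = 13 disproves the claim, and no smaller q works.

q = 13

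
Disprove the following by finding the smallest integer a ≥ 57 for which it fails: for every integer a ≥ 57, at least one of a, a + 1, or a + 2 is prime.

a = 62

The first 5 eligible values, up to a = 61, all satisfy the conclusion.
a = 62: 62 = 2 × 31; 63 = 3 × 21; 64 = 2 × 32 — all composite.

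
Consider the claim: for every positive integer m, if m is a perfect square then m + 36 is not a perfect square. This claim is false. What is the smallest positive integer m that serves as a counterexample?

The first 7 eligible values, up to m = 49, all satisfy the conclusion.
m = 64: 64 = 8² and 64 + 36 = 100 = 10².

m = 64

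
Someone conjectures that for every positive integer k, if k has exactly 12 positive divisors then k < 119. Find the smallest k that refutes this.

k = 126

For k = 60, 72, 84, 90, 96, 108 the conclusion holds.
k = 126: τ(126) = 12; 126 ≥ 119.
Thus k = 126 disproves the claim, and no smaller k works.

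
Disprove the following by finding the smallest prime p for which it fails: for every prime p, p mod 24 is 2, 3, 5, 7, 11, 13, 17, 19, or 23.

p = 73

We need the least prime p for which the claim fails.
For p = 2, 3, 5, 7, …, 61, 67, 71 the conclusion holds.
p = 73: 73 mod 24 = 1 — not in {2, 3, 5, 7, 11, 13, 17, 19, 23}.
Hence p = 73 is a counterexample.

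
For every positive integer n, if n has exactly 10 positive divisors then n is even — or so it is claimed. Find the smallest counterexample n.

n = 405

We need the least positive integer n for which n has exactly 10 positive divisors but n is odd.
The first 9 eligible values, up to n = 368, all satisfy the conclusion.
n = 405: divisors of 405: 10 divisors; 405 is odd.
Thus n = 405 disproves the claim, and no smaller n works.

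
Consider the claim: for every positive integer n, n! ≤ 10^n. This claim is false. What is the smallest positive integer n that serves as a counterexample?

For n = 1, 2, 3, 4, …, 22, 23, 24 the conclusion holds.
n = 25: n! = 15511210043330985984000000 and 10^n = 10000000000000000000000000, so 15511210043330985984000000 > 10000000000000000000000000.
Thus n = 25 disproves the claim, and no smaller n works.

n = 25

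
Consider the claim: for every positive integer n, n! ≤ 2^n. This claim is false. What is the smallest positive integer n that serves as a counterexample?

For n = 1, 2, 3 the conclusion holds.
n = 4: n! = 24 and 2^n = 16, so 24 > 16.
Thus n = 4 disproves the claim, and no smaller n works.

n = 4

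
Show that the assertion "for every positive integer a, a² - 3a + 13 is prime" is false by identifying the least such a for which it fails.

A counterexample is any positive integer a such that a² - 3a + 13 is not prime; we check each in order.
For a = 1, 2, 3, 4, …, 9, 10, 11 the conclusion holds.
a = 12: a² - 3a + 13 = 121 = 11 × 11, composite.

a = 12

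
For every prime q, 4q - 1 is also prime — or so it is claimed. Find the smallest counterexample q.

q = 7

Check each prime q in order until 4q - 1 is not prime.
q = 2: 4q - 1 = 7, prime.
q = 3: 4q - 1 = 11, prime.
q = 5: 4q - 1 = 19, prime.
q = 7: 4q - 1 = 27 = 3 × 9, not prime.
Hence q = 7 is a counterexample.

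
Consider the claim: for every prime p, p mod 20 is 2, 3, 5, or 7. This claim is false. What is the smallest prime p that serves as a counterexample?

Check each prime p in order until the claim fails.
For p = 2, 3, 5, 7 the conclusion holds.
p = 11: 11 mod 20 = 11 — not in {2, 3, 5, 7}.
Hence p = 11 is a counterexample.

p = 11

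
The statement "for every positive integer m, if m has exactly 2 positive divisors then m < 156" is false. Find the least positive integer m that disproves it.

A counterexample is any positive integer m such that m has exactly 2 positive divisors but the claim fails; we check each in order.
The first 36 eligible values, up to m = 151, all satisfy the conclusion.
m = 157: τ(157) = 2; 157 ≥ 156.

m = 157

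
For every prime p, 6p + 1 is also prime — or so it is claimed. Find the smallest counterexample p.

A counterexample is any prime p such that 6p + 1 is not prime; we check each in order.
For p = 2, 3, 5, 7, 11, 13, 17 the conclusion holds.
p = 19: 6p + 1 = 115 = 5 × 23, not prime.
Hence p = 19 is a counterexample.

p = 19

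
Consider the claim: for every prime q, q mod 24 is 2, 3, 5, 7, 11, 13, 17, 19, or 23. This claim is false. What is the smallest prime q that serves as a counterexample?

A counterexample is any prime q such that the claim fails; we check each in order.
For q = 2, 3, 5, 7, …, 61, 67, 71 the conclusion holds.
q = 73: 73 mod 24 = 1 — not in {2, 3, 5, 7, 11, 13, 17, 19, 23}.
Hence q = 73 is a counterexample.

q = 73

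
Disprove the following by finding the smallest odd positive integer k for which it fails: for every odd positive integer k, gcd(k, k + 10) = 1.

k = 5

k = 1: gcd(1, 11) = 1.
k = 3: gcd(3, 13) = 1.
k = 5: gcd(5, 15) = 5.
So k = 5 is the smallest counterexample.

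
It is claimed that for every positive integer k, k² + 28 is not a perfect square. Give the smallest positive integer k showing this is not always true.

We need the least positive integer k for which k² + 28 is a perfect square.
k = 1: 1² + 28 = 29, not a perfect square.
k = 2: 2² + 28 = 32, not a perfect square.
k = 3: 3² + 28 = 37, not a perfect square.
k = 4: 4² + 28 = 44, not a perfect square.
k = 5: 5² + 28 = 53, not a perfect square.
k = 6: 6² + 28 = 64 = 8², a perfect square.

k = 6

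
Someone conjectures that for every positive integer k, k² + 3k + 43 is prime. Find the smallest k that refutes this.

k = 39

Check each positive integer k in order until k² + 3k + 43 is not prime.
The first 38 eligible values, up to k = 38, all satisfy the conclusion.
k = 39: k² + 3k + 43 = 1681 = 41 × 41, composite.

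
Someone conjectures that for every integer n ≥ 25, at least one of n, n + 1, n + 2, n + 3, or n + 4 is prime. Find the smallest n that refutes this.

n = 32

The first 7 eligible values, up to n = 31, all satisfy the conclusion.
n = 32: 32 = 2 × 16; 33 = 3 × 11; 34 = 2 × 17; 35 = 5 × 7; 36 = 2 × 18 — all composite.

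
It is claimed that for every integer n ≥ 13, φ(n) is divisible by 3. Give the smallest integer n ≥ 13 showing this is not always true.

n = 15

n = 13: φ(13) = 12; 12 mod 3 = 0.
n = 14: φ(14) = 6; 6 mod 3 = 0.
n = 15: φ(15) = 8; 8 mod 3 = 2.
So n = 15 is the smallest counterexample.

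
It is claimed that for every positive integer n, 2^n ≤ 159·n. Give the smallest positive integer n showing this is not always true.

n = 11

We need the least positive integer n for which 2^n > 159·n.
The first 10 eligible values, up to n = 10, all satisfy the conclusion.
n = 11: 2^n = 2048 and 159·n = 1749, so 2048 > 1749.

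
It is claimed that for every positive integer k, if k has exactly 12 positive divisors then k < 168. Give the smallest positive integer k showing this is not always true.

k = 198

Check each positive integer k in order until k has exactly 12 positive divisors but the claim fails.
For k = 60, 72, 84, 90, …, 150, 156, 160 the conclusion holds.
k = 198: τ(198) = 12; 198 ≥ 168.
Thus k = 198 disproves the claim, and no smaller k works.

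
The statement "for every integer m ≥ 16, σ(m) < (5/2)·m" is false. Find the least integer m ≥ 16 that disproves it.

For m = 16, 17, 18, 19, 20, 21, 22, 23 the conclusion holds.
m = 24: σ(24) = 60; 60 ≥ 60.
Hence m = 24 is a counterexample.

m = 24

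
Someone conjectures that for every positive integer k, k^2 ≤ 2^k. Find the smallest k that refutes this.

k = 3

Check each positive integer k in order until k^2 > 2^k.
For k = 1, 2 the conclusion holds.
k = 3: k^2 = 9 and 2^k = 8, so 9 > 8.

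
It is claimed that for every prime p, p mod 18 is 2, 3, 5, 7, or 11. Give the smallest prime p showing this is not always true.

p = 13

We need the least prime p for which the claim fails.
The first 5 eligible values, up to p = 11, all satisfy the conclusion.
p = 13: 13 mod 18 = 13 — not in {2, 3, 5, 7, 11}.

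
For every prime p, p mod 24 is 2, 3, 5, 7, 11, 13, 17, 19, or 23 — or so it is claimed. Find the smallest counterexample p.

For p = 2, 3, 5, 7, …, 61, 67, 71 the conclusion holds.
p = 73: 73 mod 24 = 1 — not in {2, 3, 5, 7, 11, 13, 17, 19, 23}.

p = 73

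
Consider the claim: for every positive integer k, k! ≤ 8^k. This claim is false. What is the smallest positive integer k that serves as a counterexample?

A counterexample is any positive integer k such that k! > 8^k; we check each in order.
For k = 1, 2, 3, 4, …, 17, 18, 19 the conclusion holds.
k = 20: k! = 2432902008176640000 and 8^k = 1152921504606846976, so 2432902008176640000 > 1152921504606846976.
So k = 20 is the smallest counterexample.

k = 20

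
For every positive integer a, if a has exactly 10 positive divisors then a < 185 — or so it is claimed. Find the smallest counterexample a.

The first 5 eligible values, up to a = 176, all satisfy the conclusion.
a = 208: τ(208) = 10; 208 ≥ 185.

a = 208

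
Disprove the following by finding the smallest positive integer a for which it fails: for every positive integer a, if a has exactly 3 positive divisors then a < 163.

a = 4: τ(4) = 3; 4 < 163.
a = 9: τ(9) = 3; 9 < 163.
a = 25: τ(25) = 3; 25 < 163.
a = 49: τ(49) = 3; 49 < 163.
a = 121: τ(121) = 3; 121 < 163.
a = 169: τ(169) = 3; 169 ≥ 163.
Hence a = 169 is a counterexample.

a = 169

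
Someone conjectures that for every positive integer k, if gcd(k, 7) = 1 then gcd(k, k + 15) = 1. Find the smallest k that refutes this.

For k = 1, 2 the conclusion holds.
k = 3: gcd(3, 18) = 3.

k = 3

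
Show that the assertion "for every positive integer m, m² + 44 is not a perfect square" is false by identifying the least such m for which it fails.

A counterexample is any positive integer m such that m² + 44 is a perfect square; we check each in order.
For m = 1, 2, 3, 4, 5, 6, 7, 8, 9 the conclusion holds.
m = 10: 10² + 44 = 144 = 12², a perfect square.
Thus m = 10 disproves the claim, and no smaller m works.

m = 10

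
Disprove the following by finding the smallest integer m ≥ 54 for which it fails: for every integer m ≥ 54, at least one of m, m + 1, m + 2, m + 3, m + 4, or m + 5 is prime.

m = 90

Check each integer m ≥ 54 in order until m, m + 1, m + 2, m + 3, m + 4, m + 5 are all composite.
For m = 54, 55, 56, 57, …, 87, 88, 89 the conclusion holds.
m = 90: 90 = 2 × 45; 91 = 7 × 13; 92 = 2 × 46; 93 = 3 × 31; 94 = 2 × 47; 95 = 5 × 19 — all composite.
Hence m = 90 is a counterexample.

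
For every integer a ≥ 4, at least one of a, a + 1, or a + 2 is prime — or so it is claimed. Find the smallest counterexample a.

Check each integer a ≥ 4 in order until a, a + 1, a + 2 are all composite.
For a = 4, 5, 6, 7 the conclusion holds.
a = 8: 8 = 2 × 4; 9 = 3 × 3; 10 = 2 × 5 — all composite.
Thus a = 8 disproves the claim, and no smaller a works.

a = 8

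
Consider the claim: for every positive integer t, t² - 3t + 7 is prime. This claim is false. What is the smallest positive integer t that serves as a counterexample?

t = 6

Check each positive integer t in order until t² - 3t + 7 is not prime.
t = 1: t² - 3t + 7 = 5, prime.
t = 2: t² - 3t + 7 = 5, prime.
t = 3: t² - 3t + 7 = 7, prime.
t = 4: t² - 3t + 7 = 11, prime.
t = 5: t² - 3t + 7 = 17, prime.
t = 6: t² - 3t + 7 = 25 = 5 × 5, composite.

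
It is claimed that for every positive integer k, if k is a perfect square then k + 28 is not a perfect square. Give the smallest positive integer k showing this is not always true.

k = 36

k = 1: 1 + 28 = 29, not a perfect square.
k = 4: 4 + 28 = 32, not a perfect square.
k = 9: 9 + 28 = 37, not a perfect square.
k = 16: 16 + 28 = 44, not a perfect square.
k = 25: 25 + 28 = 53, not a perfect square.
k = 36: 36 = 6² and 36 + 28 = 64 = 8².
Thus k = 36 disproves the claim, and no smaller k works.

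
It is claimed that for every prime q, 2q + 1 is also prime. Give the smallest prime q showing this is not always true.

Check each prime q in order until 2q + 1 is not prime.
q = 2: 2q + 1 = 5, prime.
q = 3: 2q + 1 = 7, prime.
q = 5: 2q + 1 = 11, prime.
q = 7: 2q + 1 = 15 = 3 × 5, not prime.
Hence q = 7 is a counterexample.

q = 7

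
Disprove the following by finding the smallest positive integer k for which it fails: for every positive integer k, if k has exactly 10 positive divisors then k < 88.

k = 112

Check each positive integer k in order until k has exactly 10 positive divisors but the claim fails.
For k = 48, 80 the conclusion holds.
k = 112: τ(112) = 10; 112 ≥ 88.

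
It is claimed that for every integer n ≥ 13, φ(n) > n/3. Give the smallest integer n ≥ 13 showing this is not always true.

Check each integer n ≥ 13 in order until the claim fails.
n = 13: φ(13) = 12 and 13/3 = 13/3, so φ(13) > 13/3.
n = 14: φ(14) = 6 and 14/3 = 14/3, so φ(14) > 14/3.
n = 15: φ(15) = 8 and 15/3 = 5, so φ(15) > 15/3.
n = 16: φ(16) = 8 and 16/3 = 16/3, so φ(16) > 16/3.
n = 17: φ(17) = 16 and 17/3 = 17/3, so φ(17) > 17/3.
n = 18: φ(18) = 6 and 18/3 = 6, so φ(18) ≤ 18/3.

n = 18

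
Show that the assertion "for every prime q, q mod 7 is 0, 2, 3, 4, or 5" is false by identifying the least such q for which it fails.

q = 13

For q = 2, 3, 5, 7, 11 the conclusion holds.
q = 13: 13 mod 7 = 6 — not in {0, 2, 3, 4, 5}.
Hence q = 13 is a counterexample.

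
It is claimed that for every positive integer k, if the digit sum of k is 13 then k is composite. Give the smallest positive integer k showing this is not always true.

k = 49: digit sum 13; 49 is composite.
k = 58: digit sum 13; 58 is composite.
k = 67: digit sum 13; 67 is prime, not composite.
Hence k = 67 is a counterexample.

k = 67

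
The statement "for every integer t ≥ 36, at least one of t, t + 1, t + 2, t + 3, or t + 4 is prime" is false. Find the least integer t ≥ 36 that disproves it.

Check each integer t ≥ 36 in order until t, t + 1, t + 2, t + 3, t + 4 are all composite.
For t = 36, 37, 38, 39, …, 45, 46, 47 the conclusion holds.
t = 48: 48 = 2 × 24; 49 = 7 × 7; 50 = 2 × 25; 51 = 3 × 17; 52 = 2 × 26 — all composite.
So t = 48 is the smallest counterexample.

t = 48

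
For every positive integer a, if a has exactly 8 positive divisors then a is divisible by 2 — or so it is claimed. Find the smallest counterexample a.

a = 105

The first 12 eligible values, up to a = 104, all satisfy the conclusion.
a = 105: τ(105) = 8; 105 mod 2 = 1.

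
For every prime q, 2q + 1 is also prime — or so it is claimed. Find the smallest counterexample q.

q = 7

Check each prime q in order until 2q + 1 is not prime.
q = 2: 2q + 1 = 5, prime.
q = 3: 2q + 1 = 7, prime.
q = 5: 2q + 1 = 11, prime.
q = 7: 2q + 1 = 15 = 3 × 5, not prime.
Thus q = 7 disproves the claim, and no smaller q works.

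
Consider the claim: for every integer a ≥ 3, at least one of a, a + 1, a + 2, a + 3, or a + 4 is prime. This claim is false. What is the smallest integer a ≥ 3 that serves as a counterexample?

a = 24

A counterexample is any integer a ≥ 3 such that a, a + 1, a + 2, a + 3, a + 4 are all composite; we check each in order.
For a = 3, 4, 5, 6, …, 21, 22, 23 the conclusion holds.
a = 24: 24 = 2 × 12; 25 = 5 × 5; 26 = 2 × 13; 27 = 3 × 9; 28 = 2 × 14 — all composite.
So a = 24 is the smallest counterexample.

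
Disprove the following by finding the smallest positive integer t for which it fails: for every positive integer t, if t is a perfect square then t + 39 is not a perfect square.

A counterexample is any positive integer t such that t is a perfect square but t + 39 is a perfect square; we check each in order.
For t = 1, 4, 9, 16 the conclusion holds.
t = 25: 25 = 5² and 25 + 39 = 64 = 8².
Hence t = 25 is a counterexample.

t = 25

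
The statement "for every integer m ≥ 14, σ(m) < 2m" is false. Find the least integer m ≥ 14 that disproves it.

m = 18

Check each integer m ≥ 14 in order until the claim fails.
m = 14: σ(14) = 24; 24 < 28.
m = 15: σ(15) = 24; 24 < 30.
m = 16: σ(16) = 31; 31 < 32.
m = 17: σ(17) = 18; 18 < 34.
m = 18: σ(18) = 39; 39 ≥ 36.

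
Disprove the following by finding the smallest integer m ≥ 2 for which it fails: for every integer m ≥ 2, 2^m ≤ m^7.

We need the least integer m ≥ 2 for which 2^m > m^7.
For m = 2, 3, 4, 5, …, 34, 35, 36 the conclusion holds.
m = 37: 2^m = 137438953472 and m^7 = 94931877133, so 137438953472 > 94931877133.

m = 37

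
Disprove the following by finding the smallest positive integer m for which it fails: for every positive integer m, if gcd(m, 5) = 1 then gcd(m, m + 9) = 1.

For m = 1, 2 the conclusion holds.
m = 3: gcd(3, 12) = 3.

m = 3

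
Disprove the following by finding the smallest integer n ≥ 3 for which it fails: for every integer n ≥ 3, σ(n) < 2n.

n = 6

Check each integer n ≥ 3 in order until the claim fails.
n = 3: σ(3) = 4; 4 < 6.
n = 4: σ(4) = 7; 7 < 8.
n = 5: σ(5) = 6; 6 < 10.
n = 6: σ(6) = 12; 12 ≥ 12.
Hence n = 6 is a counterexample.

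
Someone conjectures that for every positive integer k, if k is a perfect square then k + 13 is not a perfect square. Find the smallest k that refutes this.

A counterexample is any positive integer k such that k is a perfect square but k + 13 is a perfect square; we check each in order.
k = 1: 1 + 13 = 14, not a perfect square.
k = 4: 4 + 13 = 17, not a perfect square.
k = 9: 9 + 13 = 22, not a perfect square.
k = 16: 16 + 13 = 29, not a perfect square.
k = 25: 25 + 13 = 38, not a perfect square.
k = 36: 36 = 6² and 36 + 13 = 49 = 7².
Hence k = 36 is a counterexample.

k = 36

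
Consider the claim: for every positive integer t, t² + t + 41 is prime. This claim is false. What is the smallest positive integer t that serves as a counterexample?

t = 40

A counterexample is any positive integer t such that t² + t + 41 is not prime; we check each in order.
For t = 1, 2, 3, 4, …, 37, 38, 39 the conclusion holds.
t = 40: t² + t + 41 = 1681 = 41 × 41, composite.
Thus t = 40 disproves the claim, and no smaller t works.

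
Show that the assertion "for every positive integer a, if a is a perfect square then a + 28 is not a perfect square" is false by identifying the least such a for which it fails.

For a = 1, 4, 9, 16, 25 the conclusion holds.
a = 36: 36 = 6² and 36 + 28 = 64 = 8².

a = 36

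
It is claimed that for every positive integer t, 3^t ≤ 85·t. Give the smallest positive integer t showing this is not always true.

t = 6

Check each positive integer t in order until 3^t > 85·t.
t = 1: 3^t = 3 and 85·t = 85, so 3 ≤ 85.
t = 2: 3^t = 9 and 85·t = 170, so 9 ≤ 170.
t = 3: 3^t = 27 and 85·t = 255, so 27 ≤ 255.
t = 4: 3^t = 81 and 85·t = 340, so 81 ≤ 340.
t = 5: 3^t = 243 and 85·t = 425, so 243 ≤ 425.
t = 6: 3^t = 729 and 85·t = 510, so 729 > 510.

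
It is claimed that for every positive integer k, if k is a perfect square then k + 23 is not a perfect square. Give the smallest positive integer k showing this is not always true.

Check each positive integer k in order until k is a perfect square but k + 23 is a perfect square.
For k = 1, 4, 9, 16, 25, 36, 49, 64, 81, 100 the conclusion holds.
k = 121: 121 = 11² and 121 + 23 = 144 = 12².
Thus k = 121 disproves the claim, and no smaller k works.

k = 121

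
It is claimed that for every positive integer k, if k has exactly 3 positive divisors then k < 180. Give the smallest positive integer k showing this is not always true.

For k = 4, 9, 25, 49, 121, 169 the conclusion holds.
k = 289: τ(289) = 3; 289 ≥ 180.
Hence k = 289 is a counterexample.

k = 289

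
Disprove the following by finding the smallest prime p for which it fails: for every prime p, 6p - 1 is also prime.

A counterexample is any prime p such that 6p - 1 is not prime; we check each in order.
The first 4 eligible values, up to p = 7, all satisfy the conclusion.
p = 11: 6p - 1 = 65 = 5 × 13, not prime.
Hence p = 11 is a counterexample.

p = 11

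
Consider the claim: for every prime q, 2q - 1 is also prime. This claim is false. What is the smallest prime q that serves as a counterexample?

A counterexample is any prime q such that 2q - 1 is not prime; we check each in order.
For q = 2, 3 the conclusion holds.
q = 5: 2q - 1 = 9 = 3 × 3, not prime.

q = 5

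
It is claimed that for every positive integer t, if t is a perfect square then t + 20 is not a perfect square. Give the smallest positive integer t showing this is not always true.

Check each positive integer t in order until t is a perfect square but t + 20 is a perfect square.
t = 1: 1 + 20 = 21, not a perfect square.
t = 4: 4 + 20 = 24, not a perfect square.
t = 9: 9 + 20 = 29, not a perfect square.
t = 16: 16 = 4² and 16 + 20 = 36 = 6².
So t = 16 is the smallest counterexample.

t = 16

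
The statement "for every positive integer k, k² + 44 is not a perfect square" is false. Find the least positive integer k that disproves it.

A counterexample is any positive integer k such that k² + 44 is a perfect square; we check each in order.
The first 9 eligible values, up to k = 9, all satisfy the conclusion.
k = 10: 10² + 44 = 144 = 12², a perfect square.
Thus k = 10 disproves the claim, and no smaller k works.

k = 10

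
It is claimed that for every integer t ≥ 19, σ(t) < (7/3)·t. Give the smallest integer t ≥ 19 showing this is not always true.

t = 24

We need the least integer t ≥ 19 for which the claim fails.
The first 5 eligible values, up to t = 23, all satisfy the conclusion.
t = 24: σ(24) = 60; 60 ≥ 56.
Hence t = 24 is a counterexample.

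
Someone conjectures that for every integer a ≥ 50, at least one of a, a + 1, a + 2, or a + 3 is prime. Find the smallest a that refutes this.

a = 54

For a = 50, 51, 52, 53 the conclusion holds.
a = 54: 54 = 2 × 27; 55 = 5 × 11; 56 = 2 × 28; 57 = 3 × 19 — all composite.
Hence a = 54 is a counterexample.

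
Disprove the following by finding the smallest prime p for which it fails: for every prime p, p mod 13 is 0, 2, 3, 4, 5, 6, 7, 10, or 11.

p = 47

We need the least prime p for which the claim fails.
The first 14 eligible values, up to p = 43, all satisfy the conclusion.
p = 47: 47 mod 13 = 8 — not in {0, 2, 3, 4, 5, 6, 7, 10, 11}.
So p = 47 is the smallest counterexample.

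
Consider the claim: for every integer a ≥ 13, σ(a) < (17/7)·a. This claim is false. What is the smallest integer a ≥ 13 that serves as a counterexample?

The first 11 eligible values, up to a = 23, all satisfy the conclusion.
a = 24: σ(24) = 60; 60 ≥ 408/7.

a = 24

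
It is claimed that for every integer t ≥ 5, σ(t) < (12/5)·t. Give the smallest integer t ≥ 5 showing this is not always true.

We need the least integer t ≥ 5 for which the claim fails.
The first 19 eligible values, up to t = 23, all satisfy the conclusion.
t = 24: σ(24) = 60; 60 ≥ 288/5.

t = 24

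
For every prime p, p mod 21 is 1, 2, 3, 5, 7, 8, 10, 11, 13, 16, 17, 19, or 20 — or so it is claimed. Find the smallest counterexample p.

Check each prime p in order until the claim fails.
For p = 2, 3, 5, 7, …, 53, 59, 61 the conclusion holds.
p = 67: 67 mod 21 = 4 — not in {1, 2, 3, 5, 7, 8, 10, 11, 13, 16, 17, 19, 20}.

p = 67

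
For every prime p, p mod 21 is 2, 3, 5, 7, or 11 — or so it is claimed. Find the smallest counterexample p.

p = 13

Check each prime p in order until the claim fails.
The first 5 eligible values, up to p = 11, all satisfy the conclusion.
p = 13: 13 mod 21 = 13 — not in {2, 3, 5, 7, 11}.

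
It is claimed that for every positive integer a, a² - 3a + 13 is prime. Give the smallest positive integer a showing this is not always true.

a = 12

For a = 1, 2, 3, 4, …, 9, 10, 11 the conclusion holds.
a = 12: a² - 3a + 13 = 121 = 11 × 11, composite.
Hence a = 12 is a counterexample.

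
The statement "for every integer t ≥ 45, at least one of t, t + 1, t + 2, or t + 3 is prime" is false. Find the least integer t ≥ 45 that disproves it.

t = 48

We need the least integer t ≥ 45 for which t, t + 1, t + 2, t + 3 are all composite.
For t = 45, 46, 47 the conclusion holds.
t = 48: 48 = 2 × 24; 49 = 7 × 7; 50 = 2 × 25; 51 = 3 × 17 — all composite.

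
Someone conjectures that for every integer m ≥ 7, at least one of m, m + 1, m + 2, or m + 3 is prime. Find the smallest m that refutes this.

A counterexample is any integer m ≥ 7 such that m, m + 1, m + 2, m + 3 are all composite; we check each in order.
For m = 7, 8, 9, 10, …, 21, 22, 23 the conclusion holds.
m = 24: 24 = 2 × 12; 25 = 5 × 5; 26 = 2 × 13; 27 = 3 × 9 — all composite.
Hence m = 24 is a counterexample.

m = 24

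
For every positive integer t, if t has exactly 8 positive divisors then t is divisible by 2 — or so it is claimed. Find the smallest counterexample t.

We need the least positive integer t for which t has exactly 8 positive divisors but t is not divisible by 2.
For t = 24, 30, 40, 42, …, 88, 102, 104 the conclusion holds.
t = 105: τ(105) = 8; 105 mod 2 = 1.
Thus t = 105 disproves the claim, and no smaller t works.

t = 105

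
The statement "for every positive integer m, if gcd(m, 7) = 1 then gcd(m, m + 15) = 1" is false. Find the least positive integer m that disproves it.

Check each positive integer m in order until gcd(m, 7) = 1 but gcd(m, m + 15) > 1.
m = 1: gcd(1, 16) = 1.
m = 2: gcd(2, 17) = 1.
m = 3: gcd(3, 18) = 3.
So m = 3 is the smallest counterexample.

m = 3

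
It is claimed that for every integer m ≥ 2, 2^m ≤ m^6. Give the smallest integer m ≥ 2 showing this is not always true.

For m = 2, 3, 4, 5, …, 27, 28, 29 the conclusion holds.
m = 30: 2^m = 1073741824 and m^6 = 729000000, so 1073741824 > 729000000.

m = 30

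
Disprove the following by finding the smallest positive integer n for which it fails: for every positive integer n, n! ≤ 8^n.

n = 20

We need the least positive integer n for which n! > 8^n.
For n = 1, 2, 3, 4, …, 17, 18, 19 the conclusion holds.
n = 20: n! = 2432902008176640000 and 8^n = 1152921504606846976, so 2432902008176640000 > 1152921504606846976.
Hence n = 20 is a counterexample.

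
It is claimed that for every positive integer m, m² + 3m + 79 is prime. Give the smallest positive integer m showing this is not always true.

m = 1: m² + 3m + 79 = 83, prime.
m = 2: m² + 3m + 79 = 89, prime.
m = 3: m² + 3m + 79 = 97, prime.
m = 4: m² + 3m + 79 = 107, prime.
m = 5: m² + 3m + 79 = 119 = 7 × 17, composite.
So m = 5 is the smallest counterexample.

m = 5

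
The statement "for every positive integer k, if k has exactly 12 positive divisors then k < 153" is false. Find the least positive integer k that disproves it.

k = 156

The first 10 eligible values, up to k = 150, all satisfy the conclusion.
k = 156: τ(156) = 12; 156 ≥ 153.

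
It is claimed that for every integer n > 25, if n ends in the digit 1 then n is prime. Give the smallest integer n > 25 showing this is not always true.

n = 51

A counterexample is any integer n > 25 such that n ends in the digit 1 but n is not prime; we check each in order.
For n = 31, 41 the conclusion holds.
n = 51: 51 ends in 1; 51 = 3 × 17, composite.
Thus n = 51 disproves the claim, and no smaller n works.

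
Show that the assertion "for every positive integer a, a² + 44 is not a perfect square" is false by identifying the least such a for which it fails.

a = 10

Check each positive integer a in order until a² + 44 is a perfect square.
The first 9 eligible values, up to a = 9, all satisfy the conclusion.
a = 10: 10² + 44 = 144 = 12², a perfect square.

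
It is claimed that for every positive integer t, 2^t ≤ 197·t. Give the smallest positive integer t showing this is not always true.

The first 11 eligible values, up to t = 11, all satisfy the conclusion.
t = 12: 2^t = 4096 and 197·t = 2364, so 4096 > 2364.

t = 12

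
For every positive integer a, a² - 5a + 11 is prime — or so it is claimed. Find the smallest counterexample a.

A counterexample is any positive integer a such that a² - 5a + 11 is not prime; we check each in order.
a = 1: a² - 5a + 11 = 7, prime.
a = 2: a² - 5a + 11 = 5, prime.
a = 3: a² - 5a + 11 = 5, prime.
a = 4: a² - 5a + 11 = 7, prime.
a = 5: a² - 5a + 11 = 11, prime.
a = 6: a² - 5a + 11 = 17, prime.
a = 7: a² - 5a + 11 = 25 = 5 × 5, composite.
Thus a = 7 disproves the claim, and no smaller a works.

a = 7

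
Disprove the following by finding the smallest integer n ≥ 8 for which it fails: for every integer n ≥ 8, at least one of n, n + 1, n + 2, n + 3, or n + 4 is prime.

Check each integer n ≥ 8 in order until n, n + 1, n + 2, n + 3, n + 4 are all composite.
The first 16 eligible values, up to n = 23, all satisfy the conclusion.
n = 24: 24 = 2 × 12; 25 = 5 × 5; 26 = 2 × 13; 27 = 3 × 9; 28 = 2 × 14 — all composite.

n = 24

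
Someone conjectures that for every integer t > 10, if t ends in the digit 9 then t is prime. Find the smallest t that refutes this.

t = 39

Check each integer t > 10 in order until t ends in the digit 9 but t is not prime.
t = 19: 19 ends in 9 and is prime.
t = 29: 29 ends in 9 and is prime.
t = 39: 39 ends in 9; 39 = 3 × 13, composite.
Hence t = 39 is a counterexample.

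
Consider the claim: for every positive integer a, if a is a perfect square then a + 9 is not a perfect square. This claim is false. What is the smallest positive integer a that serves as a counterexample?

a = 16

A counterexample is any positive integer a such that a is a perfect square but a + 9 is a perfect square; we check each in order.
For a = 1, 4, 9 the conclusion holds.
a = 16: 16 = 4² and 16 + 9 = 25 = 5².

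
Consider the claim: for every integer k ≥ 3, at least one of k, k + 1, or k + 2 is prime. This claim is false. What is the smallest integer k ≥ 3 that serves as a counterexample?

k = 8

A counterexample is any integer k ≥ 3 such that k, k + 1, k + 2 are all composite; we check each in order.
The first 5 eligible values, up to k = 7, all satisfy the conclusion.
k = 8: 8 = 2 × 4; 9 = 3 × 3; 10 = 2 × 5 — all composite.
So k = 8 is the smallest counterexample.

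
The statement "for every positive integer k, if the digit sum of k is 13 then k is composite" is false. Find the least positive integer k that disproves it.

k = 67

A counterexample is any positive integer k such that the digit sum of k is 13 but k is prime; we check each in order.
k = 49: digit sum 13; 49 is composite.
k = 58: digit sum 13; 58 is composite.
k = 67: digit sum 13; 67 is prime, not composite.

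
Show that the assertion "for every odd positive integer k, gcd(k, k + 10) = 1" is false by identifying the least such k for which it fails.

k = 5

We need the least odd positive integer k for which gcd(k, k + 10) > 1.
k = 1: gcd(1, 11) = 1.
k = 3: gcd(3, 13) = 1.
k = 5: gcd(5, 15) = 5.
So k = 5 is the smallest counterexample.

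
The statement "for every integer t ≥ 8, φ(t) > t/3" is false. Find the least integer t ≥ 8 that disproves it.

The first 4 eligible values, up to t = 11, all satisfy the conclusion.
t = 12: φ(12) = 4 and 12/3 = 4, so φ(12) ≤ 12/3.
Hence t = 12 is a counterexample.

t = 12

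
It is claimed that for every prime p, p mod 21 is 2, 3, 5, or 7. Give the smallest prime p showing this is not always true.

We need the least prime p for which the claim fails.
For p = 2, 3, 5, 7 the conclusion holds.
p = 11: 11 mod 21 = 11 — not in {2, 3, 5, 7}.
Thus p = 11 disproves the claim, and no smaller p works.

p = 11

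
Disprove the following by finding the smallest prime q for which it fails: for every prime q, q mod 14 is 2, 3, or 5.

Check each prime q in order until the claim fails.
For q = 2, 3, 5 the conclusion holds.
q = 7: 7 mod 14 = 7 — not in {2, 3, 5}.

q = 7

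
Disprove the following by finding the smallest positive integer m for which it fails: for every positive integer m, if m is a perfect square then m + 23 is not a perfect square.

m = 121

A counterexample is any positive integer m such that m is a perfect square but m + 23 is a perfect square; we check each in order.
For m = 1, 4, 9, 16, 25, 36, 49, 64, 81, 100 the conclusion holds.
m = 121: 121 = 11² and 121 + 23 = 144 = 12².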